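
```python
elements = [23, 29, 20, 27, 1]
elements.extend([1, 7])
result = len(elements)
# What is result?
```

Trace:
`elements = [23, 29, 20, 27, 1]` → elements = [23, 29, 20, 27, 1]
`elements.extend([1, 7])` → elements = [23, 29, 20, 27, 1, 1, 7]
`result = len(elements)` → result = 7
So result = 7

Answer: 7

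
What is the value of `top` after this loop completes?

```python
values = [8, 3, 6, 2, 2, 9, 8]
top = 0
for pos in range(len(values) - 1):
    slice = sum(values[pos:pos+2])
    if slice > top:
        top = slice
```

Max sum of 2-element window in [8, 3, 6, 2, 2, 9, 8]
`top` takes the values: 0 → 11 → 17

Answer: 17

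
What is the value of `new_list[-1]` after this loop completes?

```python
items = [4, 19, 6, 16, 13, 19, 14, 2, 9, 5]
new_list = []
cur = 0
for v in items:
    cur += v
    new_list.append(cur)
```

Cumulative sum ends at 107
`new_list` takes the values: [] → [4] → [4, 23] → [4, 23, 29] → [4, 23, 29, 45] → [4, 23, 29, 45, 58] → [4, 23, 29, 45, 58, 77] → [4, 23, 29, 45, 58, 77, 91] → [4, 23, 29, 45, 58, 77, 91, 93] → [4, 23, 29, 45, 58, 77, 91, 93, 102] → [4, 23, 29, 45, 58, 77, 91, 93, 102, 107]
So `new_list[-1]` = 107

Answer: 107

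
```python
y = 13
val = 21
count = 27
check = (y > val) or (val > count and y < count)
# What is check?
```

Trace:
`y = 13` → y = 13
`val = 21` → val = 21
`count = 27` → count = 27
`check = (y > val) or (val > count and y < count)` → check = False
So check = False

Answer: False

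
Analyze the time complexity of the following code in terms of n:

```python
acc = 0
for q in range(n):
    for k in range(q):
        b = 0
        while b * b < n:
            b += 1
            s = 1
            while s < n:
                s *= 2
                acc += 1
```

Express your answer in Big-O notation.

Each loop level contributes: n × n × √n × log n. Multiplying the contributions gives O(n^2√n log n).

Answer: O(n^2√n log n)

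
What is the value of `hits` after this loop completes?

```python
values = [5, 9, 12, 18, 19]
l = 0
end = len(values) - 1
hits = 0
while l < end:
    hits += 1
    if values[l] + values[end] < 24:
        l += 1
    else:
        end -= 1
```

Steps to find pair summing to 24
`hits` takes the values: 0 → 1 → 2 → 3 → 4

Answer: 4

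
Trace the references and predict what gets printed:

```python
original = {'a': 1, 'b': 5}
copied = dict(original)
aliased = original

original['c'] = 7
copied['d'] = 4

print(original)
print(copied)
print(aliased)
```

Key concept: dict() creates copy, assignment creates alias.
Step by step:
`original = {'a': 1, 'b': 5}` → original = {'a': 1, 'b': 5}
`copied = dict(original)` → copied = {'a': 1, 'b': 5}
`aliased = original` → aliased = {'a': 1, 'b': 5} (same object as original)
`original['c'] = 7` → original = {'a': 1, 'b': 5, 'c': 7} (same object as aliased); aliased = {'a': 1, 'b': 5, 'c': 7} (same object as original)
`copied['d'] = 4` → copied = {'a': 1, 'b': 5, 'd': 4}
`print(original)` → prints {'a': 1, 'b': 5, 'c': 7}
`print(copied)` → prints {'a': 1, 'b': 5, 'd': 4}
`print(aliased)` → prints {'a': 1, 'b': 5, 'c': 7}

Answer:
{'a': 1, 'b': 5, 'c': 7}
{'a': 1, 'b': 5, 'd': 4}
{'a': 1, 'b': 5, 'c': 7}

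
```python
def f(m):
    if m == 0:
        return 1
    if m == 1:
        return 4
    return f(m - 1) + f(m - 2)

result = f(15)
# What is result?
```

Build up from base cases: f(0)=1, f(1)=4, f(2)=5, f(3)=9, f(4)=14, f(5)=23, f(6)=37, ..., f(15)=2817

Answer: 2817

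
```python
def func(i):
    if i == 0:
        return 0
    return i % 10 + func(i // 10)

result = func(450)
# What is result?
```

Sum of digits of 450: 0 + 5 + 4 = 9

Answer: 9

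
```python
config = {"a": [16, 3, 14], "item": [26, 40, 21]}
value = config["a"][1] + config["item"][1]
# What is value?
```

Trace:
`config = {"a": [16, 3, 14], "item": [26, 40, 21]}` → config = {'a': [16, 3, 14], 'item': [26, 40, 21]}
`value = config["a"][1] + config["item"][1]` → value = 43
So value = 43

Answer: 43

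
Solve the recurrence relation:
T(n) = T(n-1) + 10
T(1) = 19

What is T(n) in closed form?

Unrolling: T(n) = T(1) + 10·(n-1) = 19 + 10(n-1) = 10n + 9.

Answer: T(n) = 10n + 9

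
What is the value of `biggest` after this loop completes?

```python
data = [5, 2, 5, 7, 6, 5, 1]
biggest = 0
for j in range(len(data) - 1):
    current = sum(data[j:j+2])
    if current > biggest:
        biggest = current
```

Max sum of 2-element window in [5, 2, 5, 7, 6, 5, 1]
`biggest` takes the values: 0 → 7 → 12 → 13

Answer: 13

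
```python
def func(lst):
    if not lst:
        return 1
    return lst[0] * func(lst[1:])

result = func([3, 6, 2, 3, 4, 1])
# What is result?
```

Product over [3, 6, 2, 3, 4, 1] = 3 * 6 * 2 * 3 * 4 * 1 = 432

Answer: 432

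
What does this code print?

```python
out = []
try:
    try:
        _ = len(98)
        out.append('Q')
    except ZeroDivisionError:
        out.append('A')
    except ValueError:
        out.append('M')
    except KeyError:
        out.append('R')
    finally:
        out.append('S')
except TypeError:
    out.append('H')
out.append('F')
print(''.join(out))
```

Execution trace: 'S' (finally) → 'H' (outer except TypeError) → 'F' (after the try/except). Output: SHF

Answer: SHF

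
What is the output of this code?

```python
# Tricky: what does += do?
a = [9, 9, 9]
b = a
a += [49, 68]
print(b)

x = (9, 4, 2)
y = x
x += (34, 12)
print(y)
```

Key concept: += behavior differs for mutable vs immutable.
Step by step:
`a = [9, 9, 9]` → a = [9, 9, 9]
`b = a` → b = [9, 9, 9] (same object as a)
`a += [49, 68]` → a = [9, 9, 9, 49, 68] (same object as b); b = [9, 9, 9, 49, 68] (same object as a)
`print(b)` → prints [9, 9, 9, 49, 68]
`x = (9, 4, 2)` → x = (9, 4, 2)
`y = x` → y = (9, 4, 2)
`x += (34, 12)` → x = (9, 4, 2, 34, 12)
`print(y)` → prints (9, 4, 2)

Answer:
[9, 9, 9, 49, 68]
(9, 4, 2)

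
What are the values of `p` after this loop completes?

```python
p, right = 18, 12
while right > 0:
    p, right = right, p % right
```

GCD of 18 and 12
`p` takes the values: 18 → 12 → 6

Answer: 6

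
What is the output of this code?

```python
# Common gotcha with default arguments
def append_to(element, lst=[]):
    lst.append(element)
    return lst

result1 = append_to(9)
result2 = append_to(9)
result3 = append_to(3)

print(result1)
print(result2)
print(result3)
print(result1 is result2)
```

Key concept: mutable default argument gotcha.
Step by step:
`result1 = append_to(9)` → result1 = [9]
`result2 = append_to(9)` → result1 = [9, 9] (same object as result2); result2 = [9, 9] (same object as result1)
`result3 = append_to(3)` → result1 = [9, 9, 3] (same object as result2, result3); result2 = [9, 9, 3] (same object as result1, result3); result3 = [9, 9, 3] (same object as result1, result2)
`print(result1)` → prints [9, 9, 3]
`print(result2)` → prints [9, 9, 3]
`print(result3)` → prints [9, 9, 3]
`print(result1 is result2)` → prints True

Answer:
[9, 9, 3]
[9, 9, 3]
[9, 9, 3]
True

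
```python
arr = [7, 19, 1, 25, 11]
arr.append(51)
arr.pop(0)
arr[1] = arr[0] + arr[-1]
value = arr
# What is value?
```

Trace:
`arr = [7, 19, 1, 25, 11]` → arr = [7, 19, 1, 25, 11]
`arr.append(51)` → arr = [7, 19, 1, 25, 11, 51]
`arr.pop(0)` → arr = [19, 1, 25, 11, 51]
`arr[1] = arr[0] + arr[-1]` → arr = [19, 70, 25, 11, 51]
`value = arr` → value = [19, 70, 25, 11, 51]
So value = [19, 70, 25, 11, 51]

Answer: [19, 70, 25, 11, 51]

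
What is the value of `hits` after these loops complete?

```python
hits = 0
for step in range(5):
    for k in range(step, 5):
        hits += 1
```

Upper triangle: 5 + 4 + ... + 1
`hits` takes the values: 0 → 1 → 2 → 3 → 4 → 5 → 6 → 7 → 8 → 9 → 10 → 11 → 12 → 13 → 14 → 15

Answer: 15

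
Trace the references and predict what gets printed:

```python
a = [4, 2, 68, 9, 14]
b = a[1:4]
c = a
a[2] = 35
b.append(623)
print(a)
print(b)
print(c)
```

Key concept: slice vs alias.
Step by step:
`a = [4, 2, 68, 9, 14]` → a = [4, 2, 68, 9, 14]
`b = a[1:4]` → b = [2, 68, 9]
`c = a` → c = [4, 2, 68, 9, 14] (same object as a)
`a[2] = 35` → a = [4, 2, 35, 9, 14] (same object as c); c = [4, 2, 35, 9, 14] (same object as a)
`b.append(623)` → b = [2, 68, 9, 623]
`print(a)` → prints [4, 2, 35, 9, 14]
`print(b)` → prints [2, 68, 9, 623]
`print(c)` → prints [4, 2, 35, 9, 14]

Answer:
[4, 2, 35, 9, 14]
[2, 68, 9, 623]
[4, 2, 35, 9, 14]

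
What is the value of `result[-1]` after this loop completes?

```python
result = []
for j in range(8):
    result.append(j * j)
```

Last element of squares 0 to 7
`result` takes the values: [] → [0] → [0, 1] → [0, 1, 4] → [0, 1, 4, 9] → [0, 1, 4, 9, 16] → [0, 1, 4, 9, 16, 25] → [0, 1, 4, 9, 16, 25, 36] → [0, 1, 4, 9, 16, 25, 36, 49]
So `result[-1]` = 49

Answer: 49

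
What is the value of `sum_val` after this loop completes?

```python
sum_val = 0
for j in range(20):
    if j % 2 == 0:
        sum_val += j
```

Sum of even numbers 0 to 19
`sum_val` takes the values: 0 → 2 → 6 → 12 → 20 → 30 → 42 → 56 → 72 → 90

Answer: 90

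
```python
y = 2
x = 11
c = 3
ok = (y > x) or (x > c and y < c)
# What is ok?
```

Trace:
`y = 2` → y = 2
`x = 11` → x = 11
`c = 3` → c = 3
`ok = (y > x) or (x > c and y < c)` → ok = True
So ok = True

Answer: True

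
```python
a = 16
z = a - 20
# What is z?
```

Trace:
`a = 16` → a = 16
`z = a - 20` → z = -4
So z = -4

Answer: -4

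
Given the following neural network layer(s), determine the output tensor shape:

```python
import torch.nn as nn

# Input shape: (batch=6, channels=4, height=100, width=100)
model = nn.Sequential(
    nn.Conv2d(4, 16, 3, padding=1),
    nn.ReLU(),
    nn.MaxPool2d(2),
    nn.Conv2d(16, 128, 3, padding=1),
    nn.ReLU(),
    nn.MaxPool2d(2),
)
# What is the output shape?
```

Input: (6, 4, 100, 100) -> after first Conv2d: (6, 16, 100, 100) -> after first MaxPool2d: (6, 16, 50, 50) -> after second Conv2d: (6, 128, 50, 50) -> Output: (6, 128, 25, 25)

Answer: (6, 128, 25, 25)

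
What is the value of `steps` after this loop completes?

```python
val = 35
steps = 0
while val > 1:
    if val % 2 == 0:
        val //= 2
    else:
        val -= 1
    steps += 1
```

Steps to reduce 35 to 1
`steps` takes the values: 0 → 1 → 2 → 3 → 4 → 5 → 6 → 7

Answer: 7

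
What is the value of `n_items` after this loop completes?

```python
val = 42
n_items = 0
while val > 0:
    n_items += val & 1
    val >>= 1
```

Count set bits in 42 (binary: 0b101010)
`n_items` takes the values: 0 → 1 → 2 → 3

Answer: 3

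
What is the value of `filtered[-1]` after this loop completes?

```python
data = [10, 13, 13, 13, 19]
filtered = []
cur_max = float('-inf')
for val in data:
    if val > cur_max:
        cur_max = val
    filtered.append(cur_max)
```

Running max ends at 19
`filtered` takes the values: [] → [10] → [10, 13] → [10, 13, 13] → [10, 13, 13, 13] → [10, 13, 13, 13, 19]
So `filtered[-1]` = 19

Answer: 19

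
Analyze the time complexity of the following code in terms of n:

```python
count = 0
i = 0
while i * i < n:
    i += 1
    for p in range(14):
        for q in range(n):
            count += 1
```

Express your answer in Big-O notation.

Each loop level contributes: √n × 1 × n. Multiplying the contributions gives O(n√n).

Answer: O(n√n)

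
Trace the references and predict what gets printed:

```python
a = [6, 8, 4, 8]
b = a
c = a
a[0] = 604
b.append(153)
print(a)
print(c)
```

Key concept: multiple aliases.
Step by step:
`a = [6, 8, 4, 8]` → a = [6, 8, 4, 8]
`b = a` → b = [6, 8, 4, 8] (same object as a)
`c = a` → c = [6, 8, 4, 8] (same object as a, b)
`a[0] = 604` → a = [604, 8, 4, 8] (same object as b, c); b = [604, 8, 4, 8] (same object as a, c); c = [604, 8, 4, 8] (same object as a, b)
`b.append(153)` → a = [604, 8, 4, 8, 153] (same object as b, c); b = [604, 8, 4, 8, 153] (same object as a, c); c = [604, 8, 4, 8, 153] (same object as a, b)
`print(a)` → prints [604, 8, 4, 8, 153]
`print(c)` → prints [604, 8, 4, 8, 153]

Answer:
[604, 8, 4, 8, 153]
[604, 8, 4, 8, 153]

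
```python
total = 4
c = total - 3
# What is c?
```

Trace:
`total = 4` → total = 4
`c = total - 3` → c = 1
So c = 1

Answer: 1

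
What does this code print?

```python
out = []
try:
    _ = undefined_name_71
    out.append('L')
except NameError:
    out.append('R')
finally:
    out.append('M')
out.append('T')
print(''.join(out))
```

Execution trace: 'R' (except NameError) → 'M' (finally) → 'T' (after the try/except). Output: RMT

Answer: RMT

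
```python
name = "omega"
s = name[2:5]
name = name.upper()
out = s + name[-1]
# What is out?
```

Trace:
`name = "omega"` → name = 'omega'
`s = name[2:5]` → s = 'ega'
`name = name.upper()` → name = 'OMEGA'
`out = s + name[-1]` → out = 'egaA'
So out = 'egaA'

Answer: 'egaA'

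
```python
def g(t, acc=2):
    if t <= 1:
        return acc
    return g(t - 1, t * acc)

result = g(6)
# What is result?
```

Accumulator trace (n, acc): (6, 2) -> (5, 12) -> (4, 60) -> (3, 240) -> (2, 720) -> (1, 1440) -> return 1440

Answer: 1440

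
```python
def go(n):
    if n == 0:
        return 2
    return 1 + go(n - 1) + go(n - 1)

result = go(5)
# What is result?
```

go(n) = 1 + 2·go(n-1), go(0)=2. Closed form: (2+1)·2^5 - 1 = 95.

Answer: 95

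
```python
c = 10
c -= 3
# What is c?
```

Trace:
`c = 10` → c = 10
`c -= 3` → c = 7
So c = 7

Answer: 7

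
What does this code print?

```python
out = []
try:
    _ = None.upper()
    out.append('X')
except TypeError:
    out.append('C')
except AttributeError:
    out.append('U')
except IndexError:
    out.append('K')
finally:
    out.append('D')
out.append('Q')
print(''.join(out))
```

Execution trace: 'U' (except AttributeError) → 'D' (finally) → 'Q' (after the try/except). Output: UDQ

Answer: UDQ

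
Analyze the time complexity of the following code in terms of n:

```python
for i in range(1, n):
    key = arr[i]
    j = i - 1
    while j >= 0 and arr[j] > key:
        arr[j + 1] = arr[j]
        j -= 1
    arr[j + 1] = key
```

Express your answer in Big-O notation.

This is Insertion sort. Time complexity: O(n²).

Answer: O(n²)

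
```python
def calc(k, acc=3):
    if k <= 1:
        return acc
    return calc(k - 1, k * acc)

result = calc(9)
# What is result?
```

Accumulator trace (n, acc): (9, 3) -> (8, 27) -> (7, 216) -> (6, 1512) -> (5, 9072) -> (4, 45360) -> (3, 181440) -> (2, 544320) -> (1, 1088640) -> return 1088640

Answer: 1088640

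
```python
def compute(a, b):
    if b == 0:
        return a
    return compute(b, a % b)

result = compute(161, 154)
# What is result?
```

compute(161, 154) -> compute(154, 7) -> compute(7, 0) -> 7

Answer: 7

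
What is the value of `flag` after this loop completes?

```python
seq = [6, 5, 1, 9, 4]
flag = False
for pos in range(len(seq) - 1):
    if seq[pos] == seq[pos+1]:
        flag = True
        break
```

Check consecutive duplicates in [6, 5, 1, 9, 4]
`flag` takes the values: False

Answer: False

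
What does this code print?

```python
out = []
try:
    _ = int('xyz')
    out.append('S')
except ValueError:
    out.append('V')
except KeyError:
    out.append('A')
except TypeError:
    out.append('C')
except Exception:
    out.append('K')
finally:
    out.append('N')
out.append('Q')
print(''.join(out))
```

Execution trace: 'V' (except ValueError) → 'N' (finally) → 'Q' (after the try/except). Output: VNQ

Answer: VNQ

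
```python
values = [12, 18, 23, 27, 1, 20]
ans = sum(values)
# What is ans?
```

Trace:
`values = [12, 18, 23, 27, 1, 20]` → values = [12, 18, 23, 27, 1, 20]
`ans = sum(values)` → ans = 101
So ans = 101

Answer: 101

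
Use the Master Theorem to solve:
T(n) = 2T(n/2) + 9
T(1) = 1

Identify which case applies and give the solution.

a=2, b=2, f(n)=9. log_2(2) = 1. Since c=0 < 1, Case 1 applies: T(n) = Θ(n^log_b(a)) = O(n).

Answer: O(n) - Case 1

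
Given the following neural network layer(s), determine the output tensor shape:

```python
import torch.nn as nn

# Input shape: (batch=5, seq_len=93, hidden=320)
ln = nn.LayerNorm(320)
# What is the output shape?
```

Input: (5, 93, 320) -> Output: (5, 93, 320)

Answer: (5, 93, 320)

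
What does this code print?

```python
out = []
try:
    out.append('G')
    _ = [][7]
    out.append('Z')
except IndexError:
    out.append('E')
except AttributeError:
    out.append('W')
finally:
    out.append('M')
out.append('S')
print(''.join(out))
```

Execution trace: 'G' (try body) → 'E' (except IndexError) → 'M' (finally) → 'S' (after the try/except). Output: GEMS

Answer: GEMS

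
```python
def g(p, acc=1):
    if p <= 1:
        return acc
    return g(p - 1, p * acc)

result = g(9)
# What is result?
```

Accumulator trace (n, acc): (9, 1) -> (8, 9) -> (7, 72) -> (6, 504) -> (5, 3024) -> (4, 15120) -> (3, 60480) -> (2, 181440) -> (1, 362880) -> return 362880

Answer: 362880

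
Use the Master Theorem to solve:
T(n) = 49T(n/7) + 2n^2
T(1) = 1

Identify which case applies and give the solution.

a=49, b=7, f(n)=2n^2. log_7(49) = 2. Since c=2 = 2, Case 2 applies: T(n) = Θ(n^log_b(a) · log n) = O(n^2 log n).

Answer: O(n^2 log n) - Case 2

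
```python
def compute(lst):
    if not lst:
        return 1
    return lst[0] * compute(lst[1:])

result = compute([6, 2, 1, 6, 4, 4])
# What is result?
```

Product over [6, 2, 1, 6, 4, 4] = 6 * 2 * 1 * 6 * 4 * 4 = 1152

Answer: 1152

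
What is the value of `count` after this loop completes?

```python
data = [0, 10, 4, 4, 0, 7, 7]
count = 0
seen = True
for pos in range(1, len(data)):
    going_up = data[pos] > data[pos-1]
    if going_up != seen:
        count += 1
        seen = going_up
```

Count direction changes in [0, 10, 4, 4, 0, 7, 7]
`count` takes the values: 0 → 1 → 2 → 3

Answer: 3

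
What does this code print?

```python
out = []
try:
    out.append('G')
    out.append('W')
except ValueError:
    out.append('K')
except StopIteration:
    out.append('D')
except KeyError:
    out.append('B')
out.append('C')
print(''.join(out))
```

Execution trace: 'G' (try body) → 'W' (try body, no exception) → 'C' (after the try/except). Output: GWC

Answer: GWC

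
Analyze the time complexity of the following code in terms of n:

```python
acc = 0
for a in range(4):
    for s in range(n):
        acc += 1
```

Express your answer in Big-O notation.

Each loop level contributes: 1 × n. Multiplying the contributions gives O(n).

Answer: O(n)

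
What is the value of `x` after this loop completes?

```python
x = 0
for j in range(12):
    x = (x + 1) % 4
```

Increment mod 4, 12 times = 0
`x` takes the values: 0 → 1 → 2 → 3 → 0 → 1 → 2 → 3 → 0 → 1 → 2 → 3 → 0

Answer: 0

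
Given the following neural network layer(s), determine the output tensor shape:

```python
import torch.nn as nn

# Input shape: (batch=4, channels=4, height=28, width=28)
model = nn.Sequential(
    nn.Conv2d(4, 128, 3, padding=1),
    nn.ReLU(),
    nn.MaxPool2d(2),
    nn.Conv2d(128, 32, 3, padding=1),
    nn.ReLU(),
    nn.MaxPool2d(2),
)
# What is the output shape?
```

Input: (4, 4, 28, 28) -> after first Conv2d: (4, 128, 28, 28) -> after first MaxPool2d: (4, 128, 14, 14) -> after second Conv2d: (4, 32, 14, 14) -> Output: (4, 32, 7, 7)

Answer: (4, 32, 7, 7)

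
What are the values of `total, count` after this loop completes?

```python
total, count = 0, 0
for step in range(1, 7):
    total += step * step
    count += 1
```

Sum of squares and count
`total, count` takes the values: (0, 0) → (1, 0) → (1, 1) → (5, 1) → (5, 2) → (14, 2) → (14, 3) → (30, 3) → (30, 4) → (55, 4) → (55, 5) → (91, 5) → (91, 6)

Answer: 91, 6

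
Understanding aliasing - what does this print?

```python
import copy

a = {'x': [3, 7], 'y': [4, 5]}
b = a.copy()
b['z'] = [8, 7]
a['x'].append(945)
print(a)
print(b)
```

Key concept: shallow copy of dict with mutable values.
Step by step:
`a = {'x': [3, 7], 'y': [4, 5]}` → a = {'x': [3, 7], 'y': [4, 5]}
`b = a.copy()` → b = {'x': [3, 7], 'y': [4, 5]}
`b['z'] = [8, 7]` → b = {'x': [3, 7], 'y': [4, 5], 'z': [8, 7]}
`a['x'].append(945)` → a = {'x': [3, 7, 945], 'y': [4, 5]}; b = {'x': [3, 7, 945], 'y': [4, 5], 'z': [8, 7]}
`print(a)` → prints {'x': [3, 7, 945], 'y': [4, 5]}
`print(b)` → prints {'x': [3, 7, 945], 'y': [4, 5], 'z': [8, 7]}

Answer:
{'x': [3, 7, 945], 'y': [4, 5]}
{'x': [3, 7, 945], 'y': [4, 5], 'z': [8, 7]}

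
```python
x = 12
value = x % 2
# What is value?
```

Trace:
`x = 12` → x = 12
`value = x % 2` → value = 0
So value = 0

Answer: 0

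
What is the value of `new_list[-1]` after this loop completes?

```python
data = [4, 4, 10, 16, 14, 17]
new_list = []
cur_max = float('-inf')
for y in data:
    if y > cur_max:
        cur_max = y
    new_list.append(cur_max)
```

Running max ends at 17
`new_list` takes the values: [] → [4] → [4, 4] → [4, 4, 10] → [4, 4, 10, 16] → [4, 4, 10, 16, 16] → [4, 4, 10, 16, 16, 17]
So `new_list[-1]` = 17

Answer: 17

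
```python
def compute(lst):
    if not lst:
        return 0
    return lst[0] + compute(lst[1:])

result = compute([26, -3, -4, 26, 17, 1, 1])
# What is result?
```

26 + (-3) + (-4) + 26 + 17 + 1 + 1 + 0 = 64

Answer: 64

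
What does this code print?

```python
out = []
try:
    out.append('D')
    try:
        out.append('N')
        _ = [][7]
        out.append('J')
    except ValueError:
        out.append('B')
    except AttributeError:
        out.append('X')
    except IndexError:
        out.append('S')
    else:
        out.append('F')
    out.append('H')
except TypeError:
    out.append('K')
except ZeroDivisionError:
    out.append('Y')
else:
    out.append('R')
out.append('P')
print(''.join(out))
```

Execution trace: 'D' (try body) → 'N' (inner try body) → 'S' (inner except IndexError) → 'H' (try body, no exception) → 'R' (else) → 'P' (after the try/except). Output: DNSHRP

Answer: DNSHRP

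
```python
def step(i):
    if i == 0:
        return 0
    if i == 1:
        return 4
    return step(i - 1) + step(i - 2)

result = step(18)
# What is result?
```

Build up from base cases: step(0)=0, step(1)=4, step(2)=4, step(3)=8, step(4)=12, step(5)=20, step(6)=32, ..., step(18)=10336

Answer: 10336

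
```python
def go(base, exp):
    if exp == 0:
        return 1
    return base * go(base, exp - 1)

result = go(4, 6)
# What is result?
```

go(4, 6) = 4 * 4 * 4 * 4 * 4 * 4 = 4096

Answer: 4096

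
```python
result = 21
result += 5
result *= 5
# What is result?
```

Trace:
`result = 21` → result = 21
`result += 5` → result = 26
`result *= 5` → result = 130
So result = 130

Answer: 130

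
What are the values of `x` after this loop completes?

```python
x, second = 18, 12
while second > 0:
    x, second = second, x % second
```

GCD of 18 and 12
`x` takes the values: 18 → 12 → 6

Answer: 6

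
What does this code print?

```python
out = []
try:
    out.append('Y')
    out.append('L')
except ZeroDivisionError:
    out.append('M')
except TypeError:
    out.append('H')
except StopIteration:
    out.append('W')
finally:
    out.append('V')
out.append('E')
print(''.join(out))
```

Execution trace: 'Y' (try body) → 'L' (try body, no exception) → 'V' (finally) → 'E' (after the try/except). Output: YLVE

Answer: YLVE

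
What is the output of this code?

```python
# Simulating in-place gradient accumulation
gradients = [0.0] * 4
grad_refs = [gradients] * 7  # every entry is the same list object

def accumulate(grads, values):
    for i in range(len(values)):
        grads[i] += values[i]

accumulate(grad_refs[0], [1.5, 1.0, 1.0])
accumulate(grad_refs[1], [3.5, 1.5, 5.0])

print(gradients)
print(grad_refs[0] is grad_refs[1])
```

Key concept: gradient accumulation aliasing.
Step by step:
`gradients = [0.0] * 4` → gradients = [0.0, 0.0, 0.0, 0.0]
`grad_refs = [gradients] * 7` → grad_refs = [[0.0, 0.0, 0.0, 0.0], [0.0, 0.0, 0.0, 0.0], [0.0, 0.0, 0.0, 0.0], [0.0, 0.0, 0.0, 0.0], [0.0, 0.0, 0.0, 0.0], [0.0, 0.0, 0.0, 0.0], [0.0, 0.0, 0.0, 0.0]]
`accumulate(grad_refs[0], [1.5, 1.0, 1.0])` → gradients = [1.5, 1.0, 1.0, 0.0]; grad_refs = [[1.5, 1.0, 1.0, 0.0], [1.5, 1.0, 1.0, 0.0], [1.5, 1.0, 1.0, 0.0], [1.5, 1.0, 1.0, 0.0], [1.5, 1.0, 1.0, 0.0], [1.5, 1.0, 1.0, 0.0], [1.5, 1.0, 1.0, 0.0]]
`accumulate(grad_refs[1], [3.5, 1.5, 5.0])` → gradients = [5.0, 2.5, 6.0, 0.0]; grad_refs = [[5.0, 2.5, 6.0, 0.0], [5.0, 2.5, 6.0, 0.0], [5.0, 2.5, 6.0, 0.0], [5.0, 2.5, 6.0, 0.0], [5.0, 2.5, 6.0, 0.0], [5.0, 2.5, 6.0, 0.0], [5.0, 2.5, 6.0, 0.0]]
`print(gradients)` → prints [5.0, 2.5, 6.0, 0.0]
`print(grad_refs[0] is grad_refs[1])` → prints True

Answer:
[5.0, 2.5, 6.0, 0.0]
True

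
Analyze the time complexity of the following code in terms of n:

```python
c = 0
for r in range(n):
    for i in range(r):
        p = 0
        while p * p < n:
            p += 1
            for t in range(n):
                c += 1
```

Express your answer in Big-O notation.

Each loop level contributes: n × n × √n × n. Multiplying the contributions gives O(n^3√n).

Answer: O(n^3√n)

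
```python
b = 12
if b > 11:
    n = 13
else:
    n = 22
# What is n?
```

Trace:
`b = 12` → b = 12
`if b > 11: ...` → b > 11 is True → n = 13
So n = 13

Answer: 13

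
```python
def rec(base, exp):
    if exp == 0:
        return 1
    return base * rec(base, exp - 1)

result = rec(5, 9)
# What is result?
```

rec(5, 9) = 5 * 5 * 5 * 5 * 5 * 5 * 5 * 5 * 5 = 1953125

Answer: 1953125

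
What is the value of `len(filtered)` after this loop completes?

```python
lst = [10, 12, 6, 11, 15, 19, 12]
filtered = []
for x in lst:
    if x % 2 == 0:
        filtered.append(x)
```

Count even numbers in [10, 12, 6, 11, 15, 19, 12]
`filtered` takes the values: [] → [10] → [10, 12] → [10, 12, 6] → [10, 12, 6, 12]
So `len(filtered)` = 4

Answer: 4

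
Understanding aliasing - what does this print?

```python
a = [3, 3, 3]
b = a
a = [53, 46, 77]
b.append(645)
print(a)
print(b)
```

Key concept: rebinding vs mutation: a is rebound to a new list, b still points at the original.
Step by step:
`a = [3, 3, 3]` → a = [3, 3, 3]
`b = a` → b = [3, 3, 3] (same object as a)
`a = [53, 46, 77]` → a = [53, 46, 77]
`b.append(645)` → b = [3, 3, 3, 645]
`print(a)` → prints [53, 46, 77]
`print(b)` → prints [3, 3, 3, 645]

Answer:
[53, 46, 77]
[3, 3, 3, 645]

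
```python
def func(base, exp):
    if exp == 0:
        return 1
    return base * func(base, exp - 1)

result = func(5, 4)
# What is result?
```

func(5, 4) = 5 * 5 * 5 * 5 = 625

Answer: 625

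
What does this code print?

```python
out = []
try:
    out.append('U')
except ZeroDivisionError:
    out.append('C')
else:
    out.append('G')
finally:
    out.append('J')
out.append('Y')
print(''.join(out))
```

Execution trace: 'U' (try body, no exception) → 'G' (else) → 'J' (finally) → 'Y' (after the try/except). Output: UGJY

Answer: UGJY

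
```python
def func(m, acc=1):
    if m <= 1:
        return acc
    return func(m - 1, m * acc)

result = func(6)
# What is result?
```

Accumulator trace (n, acc): (6, 1) -> (5, 6) -> (4, 30) -> (3, 120) -> (2, 360) -> (1, 720) -> return 720

Answer: 720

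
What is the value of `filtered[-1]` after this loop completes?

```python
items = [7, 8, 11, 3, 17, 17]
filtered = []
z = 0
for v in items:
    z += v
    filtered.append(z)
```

Cumulative sum ends at 63
`filtered` takes the values: [] → [7] → [7, 15] → [7, 15, 26] → [7, 15, 26, 29] → [7, 15, 26, 29, 46] → [7, 15, 26, 29, 46, 63]
So `filtered[-1]` = 63

Answer: 63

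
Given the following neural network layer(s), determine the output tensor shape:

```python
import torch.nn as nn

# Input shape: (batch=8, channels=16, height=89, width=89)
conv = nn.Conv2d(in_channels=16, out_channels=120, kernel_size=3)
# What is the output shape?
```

Input: (8, 16, 89, 89) -> Output: (8, 120, 87, 87)

Answer: (8, 120, 87, 87)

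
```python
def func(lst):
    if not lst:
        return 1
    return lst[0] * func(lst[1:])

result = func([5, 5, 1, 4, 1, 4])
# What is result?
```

Product over [5, 5, 1, 4, 1, 4] = 5 * 5 * 1 * 4 * 1 * 4 = 400

Answer: 400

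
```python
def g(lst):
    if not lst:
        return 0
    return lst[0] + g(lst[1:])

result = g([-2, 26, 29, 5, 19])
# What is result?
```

(-2) + 26 + 29 + 5 + 19 + 0 = 77

Answer: 77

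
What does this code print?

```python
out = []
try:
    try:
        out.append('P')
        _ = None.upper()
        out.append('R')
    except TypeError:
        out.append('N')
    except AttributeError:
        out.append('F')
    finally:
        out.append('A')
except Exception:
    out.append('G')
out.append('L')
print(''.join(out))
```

Execution trace: 'P' (inner try body) → 'F' (inner except AttributeError) → 'A' (inner finally) → 'L' (after the try/except). Output: PFAL

Answer: PFAL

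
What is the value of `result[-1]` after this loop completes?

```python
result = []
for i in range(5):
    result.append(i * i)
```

Last element of squares 0 to 4
`result` takes the values: [] → [0] → [0, 1] → [0, 1, 4] → [0, 1, 4, 9] → [0, 1, 4, 9, 16]
So `result[-1]` = 16

Answer: 16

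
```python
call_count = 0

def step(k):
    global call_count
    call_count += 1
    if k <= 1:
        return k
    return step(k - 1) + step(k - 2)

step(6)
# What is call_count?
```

Calls(k) = 1 + Calls(k-1) + Calls(k-2); Calls(0)=Calls(1)=1. For k=6 this gives 25.

Answer: 25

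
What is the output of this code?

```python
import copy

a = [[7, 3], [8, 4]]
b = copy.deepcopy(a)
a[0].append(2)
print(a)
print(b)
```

Key concept: deep copy is fully independent.
Step by step:
`a = [[7, 3], [8, 4]]` → a = [[7, 3], [8, 4]]
`b = copy.deepcopy(a)` → b = [[7, 3], [8, 4]]
`a[0].append(2)` → a = [[7, 3, 2], [8, 4]]
`print(a)` → prints [[7, 3, 2], [8, 4]]
`print(b)` → prints [[7, 3], [8, 4]]

Answer:
[[7, 3, 2], [8, 4]]
[[7, 3], [8, 4]]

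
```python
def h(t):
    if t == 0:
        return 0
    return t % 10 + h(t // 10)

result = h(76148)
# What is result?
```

Sum of digits of 76148: 8 + 4 + 1 + 6 + 7 = 26

Answer: 26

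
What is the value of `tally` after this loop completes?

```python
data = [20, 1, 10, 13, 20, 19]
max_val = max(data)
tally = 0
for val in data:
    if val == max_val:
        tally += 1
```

Count of max value 20 in [20, 1, 10, 13, 20, 19]
`tally` takes the values: 0 → 1 → 2

Answer: 2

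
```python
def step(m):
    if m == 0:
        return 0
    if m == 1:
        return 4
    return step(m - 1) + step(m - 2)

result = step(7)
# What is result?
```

Build up from base cases: step(0)=0, step(1)=4, step(2)=4, step(3)=8, step(4)=12, step(5)=20, step(6)=32, ..., step(7)=52

Answer: 52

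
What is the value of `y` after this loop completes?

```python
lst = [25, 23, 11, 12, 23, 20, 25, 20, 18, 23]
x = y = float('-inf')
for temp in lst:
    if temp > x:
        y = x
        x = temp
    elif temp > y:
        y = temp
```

Second largest (with repeats) in [25, 23, 11, 12, 23, 20, 25, 20, 18, 23]
`y` takes the values: -inf → 23 → 25

Answer: 25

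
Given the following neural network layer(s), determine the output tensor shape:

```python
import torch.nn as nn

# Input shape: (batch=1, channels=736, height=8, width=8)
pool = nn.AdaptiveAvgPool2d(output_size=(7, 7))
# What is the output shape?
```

Input: (1, 736, 8, 8) -> Output: (1, 736, 7, 7)

Answer: (1, 736, 7, 7)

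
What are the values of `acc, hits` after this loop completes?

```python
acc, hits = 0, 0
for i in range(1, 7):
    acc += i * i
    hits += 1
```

Sum of squares and count
`acc, hits` takes the values: (0, 0) → (1, 0) → (1, 1) → (5, 1) → (5, 2) → (14, 2) → (14, 3) → (30, 3) → (30, 4) → (55, 4) → (55, 5) → (91, 5) → (91, 6)

Answer: 91, 6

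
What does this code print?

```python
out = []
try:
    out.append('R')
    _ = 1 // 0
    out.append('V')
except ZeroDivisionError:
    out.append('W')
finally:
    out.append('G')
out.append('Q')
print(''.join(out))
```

Execution trace: 'R' (try body) → 'W' (except ZeroDivisionError) → 'G' (finally) → 'Q' (after the try/except). Output: RWGQ

Answer: RWGQ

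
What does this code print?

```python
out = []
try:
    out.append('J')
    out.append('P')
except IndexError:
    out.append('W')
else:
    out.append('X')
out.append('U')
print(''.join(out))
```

Execution trace: 'J' (try body) → 'P' (try body, no exception) → 'X' (else) → 'U' (after the try/except). Output: JPXU

Answer: JPXU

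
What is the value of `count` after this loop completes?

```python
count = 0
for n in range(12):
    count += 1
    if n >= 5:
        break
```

Loop breaks when n reaches 5, count is 6
`count` takes the values: 0 → 1 → 2 → 3 → 4 → 5 → 6

Answer: 6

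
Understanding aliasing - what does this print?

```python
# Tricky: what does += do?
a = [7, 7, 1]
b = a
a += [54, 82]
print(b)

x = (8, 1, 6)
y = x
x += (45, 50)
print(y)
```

Key concept: += behavior differs for mutable vs immutable.
Step by step:
`a = [7, 7, 1]` → a = [7, 7, 1]
`b = a` → b = [7, 7, 1] (same object as a)
`a += [54, 82]` → a = [7, 7, 1, 54, 82] (same object as b); b = [7, 7, 1, 54, 82] (same object as a)
`print(b)` → prints [7, 7, 1, 54, 82]
`x = (8, 1, 6)` → x = (8, 1, 6)
`y = x` → y = (8, 1, 6)
`x += (45, 50)` → x = (8, 1, 6, 45, 50)
`print(y)` → prints (8, 1, 6)

Answer:
[7, 7, 1, 54, 82]
(8, 1, 6)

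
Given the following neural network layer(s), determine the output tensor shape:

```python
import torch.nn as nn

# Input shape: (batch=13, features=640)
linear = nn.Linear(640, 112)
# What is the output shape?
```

Input: (13, 640) -> Output: (13, 112)

Answer: (13, 112)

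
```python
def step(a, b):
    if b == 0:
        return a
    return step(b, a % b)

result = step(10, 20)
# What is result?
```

step(10, 20) -> step(20, 10) -> step(10, 0) -> 10

Answer: 10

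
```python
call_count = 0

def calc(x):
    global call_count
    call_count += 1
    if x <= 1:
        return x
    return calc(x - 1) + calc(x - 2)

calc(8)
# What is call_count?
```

Calls(x) = 1 + Calls(x-1) + Calls(x-2); Calls(0)=Calls(1)=1. For x=8 this gives 67.

Answer: 67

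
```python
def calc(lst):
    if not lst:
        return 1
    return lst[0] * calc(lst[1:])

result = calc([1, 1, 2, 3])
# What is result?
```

Product over [1, 1, 2, 3] = 1 * 1 * 2 * 3 = 6

Answer: 6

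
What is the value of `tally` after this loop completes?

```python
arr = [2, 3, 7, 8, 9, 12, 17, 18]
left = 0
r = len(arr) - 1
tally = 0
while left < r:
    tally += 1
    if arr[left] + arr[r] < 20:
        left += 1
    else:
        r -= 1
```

Steps to find pair summing to 20
`tally` takes the values: 0 → 1 → 2 → 3 → 4 → 5 → 6 → 7

Answer: 7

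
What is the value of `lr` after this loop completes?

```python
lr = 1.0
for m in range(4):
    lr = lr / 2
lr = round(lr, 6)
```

Halving LR 4 times: 1 / 2^4
`lr` takes the values: 1.0 → 0.5 → 0.25 → 0.125 → 0.0625

Answer: 0.0625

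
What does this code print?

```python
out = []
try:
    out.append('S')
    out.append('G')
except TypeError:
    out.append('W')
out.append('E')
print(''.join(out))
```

Execution trace: 'S' (try body) → 'G' (try body, no exception) → 'E' (after the try/except). Output: SGE

Answer: SGE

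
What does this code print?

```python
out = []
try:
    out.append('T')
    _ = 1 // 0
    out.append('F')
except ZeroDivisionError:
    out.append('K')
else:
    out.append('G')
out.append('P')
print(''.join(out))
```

Execution trace: 'T' (try body) → 'K' (except ZeroDivisionError) → 'P' (after the try/except). Output: TKP

Answer: TKP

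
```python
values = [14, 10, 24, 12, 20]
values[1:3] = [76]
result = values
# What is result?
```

Trace:
`values = [14, 10, 24, 12, 20]` → values = [14, 10, 24, 12, 20]
`values[1:3] = [76]` → values = [14, 76, 12, 20]
`result = values` → result = [14, 76, 12, 20]
So result = [14, 76, 12, 20]

Answer: [14, 76, 12, 20]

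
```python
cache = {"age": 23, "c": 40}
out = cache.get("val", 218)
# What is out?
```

Trace:
`cache = {"age": 23, "c": 40}` → cache = {'age': 23, 'c': 40}
`out = cache.get("val", 218)` → out = 218
So out = 218

Answer: 218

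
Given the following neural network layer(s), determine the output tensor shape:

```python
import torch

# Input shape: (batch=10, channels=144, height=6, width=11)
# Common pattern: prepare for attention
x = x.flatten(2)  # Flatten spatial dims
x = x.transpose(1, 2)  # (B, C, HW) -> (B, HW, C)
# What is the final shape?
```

Input: (10, 144, 6, 11) -> after flatten(2): (10, 144, 66) -> Output: (10, 66, 144)

Answer: (10, 66, 144)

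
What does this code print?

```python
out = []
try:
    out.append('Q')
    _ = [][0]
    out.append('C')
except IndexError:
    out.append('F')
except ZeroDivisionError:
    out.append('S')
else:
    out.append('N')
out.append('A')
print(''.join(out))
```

Execution trace: 'Q' (try body) → 'F' (except IndexError) → 'A' (after the try/except). Output: QFA

Answer: QFA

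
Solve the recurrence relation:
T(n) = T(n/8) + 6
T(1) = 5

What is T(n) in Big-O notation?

Each step divides n by 8 and adds 6. After log_8(n) steps we reach T(1)=5. So T(n) = 6·log_8(n) + 5 = O(log n).

Answer: O(log n)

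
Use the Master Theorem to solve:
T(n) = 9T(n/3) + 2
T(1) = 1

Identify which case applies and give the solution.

a=9, b=3, f(n)=2. log_3(9) = 2. Since c=0 < 2, Case 1 applies: T(n) = Θ(n^log_b(a)) = O(n^2).

Answer: O(n^2) - Case 1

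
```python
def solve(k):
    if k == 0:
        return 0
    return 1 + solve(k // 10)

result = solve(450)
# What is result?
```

Count of digits of 450: 3

Answer: 3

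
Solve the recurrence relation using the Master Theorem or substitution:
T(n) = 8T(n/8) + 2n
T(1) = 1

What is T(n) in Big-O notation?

By Master Theorem: a=8, b=8, f(n)=2n. Since log_8(8) = 1 and f(n) = Θ(n^1), Case 2 applies. T(n) = O(n log n).

Answer: O(n log n)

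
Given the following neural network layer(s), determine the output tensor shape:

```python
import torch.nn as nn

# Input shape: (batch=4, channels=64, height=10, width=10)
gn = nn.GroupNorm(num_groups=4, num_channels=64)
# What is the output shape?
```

Input: (4, 64, 10, 10) -> Output: (4, 64, 10, 10)

Answer: (4, 64, 10, 10)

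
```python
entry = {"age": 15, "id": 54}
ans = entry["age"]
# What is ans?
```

Trace:
`entry = {"age": 15, "id": 54}` → entry = {'age': 15, 'id': 54}
`ans = entry["age"]` → ans = 15
So ans = 15

Answer: 15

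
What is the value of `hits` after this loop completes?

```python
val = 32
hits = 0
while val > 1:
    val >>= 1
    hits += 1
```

Count right shifts until 1
`hits` takes the values: 0 → 1 → 2 → 3 → 4 → 5

Answer: 5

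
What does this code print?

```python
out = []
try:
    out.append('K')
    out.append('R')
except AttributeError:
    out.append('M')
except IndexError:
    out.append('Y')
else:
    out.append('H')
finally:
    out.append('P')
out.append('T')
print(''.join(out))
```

Execution trace: 'K' (try body) → 'R' (try body, no exception) → 'H' (else) → 'P' (finally) → 'T' (after the try/except). Output: KRHPT

Answer: KRHPT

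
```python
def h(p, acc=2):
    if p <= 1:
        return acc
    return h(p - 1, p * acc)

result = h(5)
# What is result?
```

Accumulator trace (n, acc): (5, 2) -> (4, 10) -> (3, 40) -> (2, 120) -> (1, 240) -> return 240

Answer: 240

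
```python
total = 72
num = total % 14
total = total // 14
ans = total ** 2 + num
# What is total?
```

Trace:
`total = 72` → total = 72
`num = total % 14` → num = 2
`total = total // 14` → total = 5
`ans = total ** 2 + num` → ans = 27
So total = 5

Answer: 5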